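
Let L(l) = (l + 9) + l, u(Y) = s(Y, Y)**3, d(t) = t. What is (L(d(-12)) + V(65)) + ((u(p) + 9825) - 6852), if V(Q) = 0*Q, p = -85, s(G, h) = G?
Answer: -611167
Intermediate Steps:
V(Q) = 0
u(Y) = Y**3
L(l) = 9 + 2*l (L(l) = (9 + l) + l = 9 + 2*l)
(L(d(-12)) + V(65)) + ((u(p) + 9825) - 6852) = ((9 + 2*(-12)) + 0) + (((-85)**3 + 9825) - 6852) = ((9 - 24) + 0) + ((-614125 + 9825) - 6852) = (-15 + 0) + (-604300 - 6852) = -15 - 611152 = -611167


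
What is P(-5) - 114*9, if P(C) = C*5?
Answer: -1051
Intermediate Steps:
P(C) = 5*C
P(-5) - 114*9 = 5*(-5) - 114*9 = -25 - 1026 = -1051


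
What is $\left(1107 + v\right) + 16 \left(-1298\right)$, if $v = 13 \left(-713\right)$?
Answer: $-28930$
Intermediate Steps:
$v = -9269$
$\left(1107 + v\right) + 16 \left(-1298\right) = \left(1107 - 9269\right) + 16 \left(-1298\right) = -8162 - 20768 = -28930$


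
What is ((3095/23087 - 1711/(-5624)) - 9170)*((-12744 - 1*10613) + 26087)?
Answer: -1625152214353395/64920644 ≈ -2.5033e+7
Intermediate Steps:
((3095/23087 - 1711/(-5624)) - 9170)*((-12744 - 1*10613) + 26087) = ((3095*(1/23087) - 1711*(-1/5624)) - 9170)*((-12744 - 10613) + 26087) = ((3095/23087 + 1711/5624) - 9170)*(-23357 + 26087) = (56908137/129841288 - 9170)*2730 = -1190587702823/129841288*2730 = -1625152214353395/64920644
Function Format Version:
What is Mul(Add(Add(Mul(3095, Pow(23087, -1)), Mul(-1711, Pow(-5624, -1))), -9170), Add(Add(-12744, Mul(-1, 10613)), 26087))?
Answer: Rational(-1625152214353395, 64920644) ≈ -2.5033e+7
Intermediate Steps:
Mul(Add(Add(Mul(3095, Pow(23087, -1)), Mul(-1711, Pow(-5624, -1))), -9170), Add(Add(-12744, Mul(-1, 10613)), 26087)) = Mul(Add(Add(Mul(3095, Rational(1, 23087)), Mul(-1711, Rational(-1, 5624))), -9170), Add(Add(-12744, -10613), 26087)) = Mul(Add(Add(Rational(3095, 23087), Rational(1711, 5624)), -9170), Add(-23357, 26087)) = Mul(Add(Rational(56908137, 129841288), -9170), 2730) = Mul(Rational(-1190587702823, 129841288), 2730) = Rational(-1625152214353395, 64920644)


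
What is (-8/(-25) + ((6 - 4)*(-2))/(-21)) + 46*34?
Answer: 821368/525 ≈ 1564.5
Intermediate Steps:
(-8/(-25) + ((6 - 4)*(-2))/(-21)) + 46*34 = (-8*(-1/25) + (2*(-2))*(-1/21)) + 1564 = (8/25 - 4*(-1/21)) + 1564 = (8/25 + 4/21) + 1564 = 268/525 + 1564 = 821368/525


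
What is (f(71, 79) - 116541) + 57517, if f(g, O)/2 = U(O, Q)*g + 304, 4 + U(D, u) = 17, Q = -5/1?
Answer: -56570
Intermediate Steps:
Q = -5 (Q = -5*1 = -5)
U(D, u) = 13 (U(D, u) = -4 + 17 = 13)
f(g, O) = 608 + 26*g (f(g, O) = 2*(13*g + 304) = 2*(304 + 13*g) = 608 + 26*g)
(f(71, 79) - 116541) + 57517 = ((608 + 26*71) - 116541) + 57517 = ((608 + 1846) - 116541) + 57517 = (2454 - 116541) + 57517 = -114087 + 57517 = -56570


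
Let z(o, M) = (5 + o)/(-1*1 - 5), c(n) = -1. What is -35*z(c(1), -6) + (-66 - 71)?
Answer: -341/3 ≈ -113.67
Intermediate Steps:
z(o, M) = -⅚ - o/6 (z(o, M) = (5 + o)/(-1 - 5) = (5 + o)/(-6) = (5 + o)*(-⅙) = -⅚ - o/6)
-35*z(c(1), -6) + (-66 - 71) = -35*(-⅚ - ⅙*(-1)) + (-66 - 71) = -35*(-⅚ + ⅙) - 137 = -35*(-⅔) - 137 = 70/3 - 137 = -341/3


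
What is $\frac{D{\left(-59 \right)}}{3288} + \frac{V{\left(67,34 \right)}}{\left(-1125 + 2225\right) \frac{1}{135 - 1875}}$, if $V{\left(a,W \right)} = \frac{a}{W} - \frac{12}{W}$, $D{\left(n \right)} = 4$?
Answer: $- \frac{17870}{6987} \approx -2.5576$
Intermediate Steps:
$V{\left(a,W \right)} = - \frac{12}{W} + \frac{a}{W}$
$\frac{D{\left(-59 \right)}}{3288} + \frac{V{\left(67,34 \right)}}{\left(-1125 + 2225\right) \frac{1}{135 - 1875}} = \frac{4}{3288} + \frac{\frac{1}{34} \left(-12 + 67\right)}{\left(-1125 + 2225\right) \frac{1}{135 - 1875}} = 4 \cdot \frac{1}{3288} + \frac{\frac{1}{34} \cdot 55}{1100 \frac{1}{-1740}} = \frac{1}{822} + \frac{55}{34 \cdot 1100 \left(- \frac{1}{1740}\right)} = \frac{1}{822} + \frac{55}{34 \left(- \frac{55}{87}\right)} = \frac{1}{822} + \frac{55}{34} \left(- \frac{87}{55}\right) = \frac{1}{822} - \frac{87}{34} = - \frac{17870}{6987}$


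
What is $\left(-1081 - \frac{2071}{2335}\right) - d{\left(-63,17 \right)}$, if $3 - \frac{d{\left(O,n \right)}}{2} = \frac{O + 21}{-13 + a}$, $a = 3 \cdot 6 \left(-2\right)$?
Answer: $- \frac{17753492}{16345} \approx -1086.2$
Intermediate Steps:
$a = -36$ ($a = 18 \left(-2\right) = -36$)
$d{\left(O,n \right)} = \frac{48}{7} + \frac{2 O}{49}$ ($d{\left(O,n \right)} = 6 - 2 \frac{O + 21}{-13 - 36} = 6 - 2 \frac{21 + O}{-49} = 6 - 2 \left(21 + O\right) \left(- \frac{1}{49}\right) = 6 - 2 \left(- \frac{3}{7} - \frac{O}{49}\right) = 6 + \left(\frac{6}{7} + \frac{2 O}{49}\right) = \frac{48}{7} + \frac{2 O}{49}$)
$\left(-1081 - \frac{2071}{2335}\right) - d{\left(-63,17 \right)} = \left(-1081 - \frac{2071}{2335}\right) - \left(\frac{48}{7} + \frac{2}{49} \left(-63\right)\right) = \left(-1081 - 2071 \cdot \frac{1}{2335}\right) - \left(\frac{48}{7} - \frac{18}{7}\right) = \left(-1081 - \frac{2071}{2335}\right) - \frac{30}{7} = - \frac{2526206}{2335} - \frac{30}{7} = - \frac{17753492}{16345}$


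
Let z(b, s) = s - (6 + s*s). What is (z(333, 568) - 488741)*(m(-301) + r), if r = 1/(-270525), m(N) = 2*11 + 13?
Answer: -7676986044322/270525 ≈ -2.8378e+7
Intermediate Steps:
m(N) = 35 (m(N) = 22 + 13 = 35)
z(b, s) = -6 + s - s² (z(b, s) = s - (6 + s²) = s + (-6 - s²) = -6 + s - s²)
r = -1/270525 ≈ -3.6965e-6
(z(333, 568) - 488741)*(m(-301) + r) = ((-6 + 568 - 1*568²) - 488741)*(35 - 1/270525) = ((-6 + 568 - 1*322624) - 488741)*(9468374/270525) = ((-6 + 568 - 322624) - 488741)*(9468374/270525) = (-322062 - 488741)*(9468374/270525) = -810803*9468374/270525 = -7676986044322/270525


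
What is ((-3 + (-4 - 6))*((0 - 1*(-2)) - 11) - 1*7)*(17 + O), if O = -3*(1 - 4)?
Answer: 2860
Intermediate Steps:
O = 9 (O = -3*(-3) = 9)
((-3 + (-4 - 6))*((0 - 1*(-2)) - 11) - 1*7)*(17 + O) = ((-3 + (-4 - 6))*((0 - 1*(-2)) - 11) - 1*7)*(17 + 9) = ((-3 - 10)*((0 + 2) - 11) - 7)*26 = (-13*(2 - 11) - 7)*26 = (-13*(-9) - 7)*26 = (117 - 7)*26 = 110*26 = 2860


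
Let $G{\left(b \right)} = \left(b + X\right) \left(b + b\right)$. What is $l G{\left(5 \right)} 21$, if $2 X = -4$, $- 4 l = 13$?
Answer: $- \frac{4095}{2} \approx -2047.5$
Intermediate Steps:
$l = - \frac{13}{4}$ ($l = \left(- \frac{1}{4}\right) 13 = - \frac{13}{4} \approx -3.25$)
$X = -2$ ($X = \frac{1}{2} \left(-4\right) = -2$)
$G{\left(b \right)} = 2 b \left(-2 + b\right)$ ($G{\left(b \right)} = \left(b - 2\right) \left(b + b\right) = \left(-2 + b\right) 2 b = 2 b \left(-2 + b\right)$)
$l G{\left(5 \right)} 21 = - \frac{13 \cdot 2 \cdot 5 \left(-2 + 5\right)}{4} \cdot 21 = - \frac{13 \cdot 2 \cdot 5 \cdot 3}{4} \cdot 21 = \left(- \frac{13}{4}\right) 30 \cdot 21 = \left(- \frac{195}{2}\right) 21 = - \frac{4095}{2}$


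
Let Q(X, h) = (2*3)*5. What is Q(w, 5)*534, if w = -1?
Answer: 16020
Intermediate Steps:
Q(X, h) = 30 (Q(X, h) = 6*5 = 30)
Q(w, 5)*534 = 30*534 = 16020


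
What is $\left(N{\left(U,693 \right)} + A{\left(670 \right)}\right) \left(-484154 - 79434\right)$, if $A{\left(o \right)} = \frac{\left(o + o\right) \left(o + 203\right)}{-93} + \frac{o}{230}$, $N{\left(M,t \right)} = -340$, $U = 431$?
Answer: $\frac{5190061039244}{713} \approx 7.2792 \cdot 10^{9}$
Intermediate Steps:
$A{\left(o \right)} = \frac{o}{230} - \frac{2 o \left(203 + o\right)}{93}$ ($A{\left(o \right)} = 2 o \left(203 + o\right) \left(- \frac{1}{93}\right) + o \frac{1}{230} = 2 o \left(203 + o\right) \left(- \frac{1}{93}\right) + \frac{o}{230} = - \frac{2 o \left(203 + o\right)}{93} + \frac{o}{230} = \frac{o}{230} - \frac{2 o \left(203 + o\right)}{93}$)
$\left(N{\left(U,693 \right)} + A{\left(670 \right)}\right) \left(-484154 - 79434\right) = \left(-340 - \frac{67 \left(93287 + 460 \cdot 670\right)}{2139}\right) \left(-484154 - 79434\right) = \left(-340 - \frac{67 \left(93287 + 308200\right)}{2139}\right) \left(-563588\right) = \left(-340 - \frac{67}{2139} \cdot 401487\right) \left(-563588\right) = \left(-340 - \frac{8966543}{713}\right) \left(-563588\right) = \left(- \frac{9208963}{713}\right) \left(-563588\right) = \frac{5190061039244}{713}$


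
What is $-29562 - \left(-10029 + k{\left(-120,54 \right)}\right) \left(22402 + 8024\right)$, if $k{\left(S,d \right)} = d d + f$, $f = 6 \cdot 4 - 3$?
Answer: $215751630$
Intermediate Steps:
$f = 21$ ($f = 24 - 3 = 21$)
$k{\left(S,d \right)} = 21 + d^{2}$ ($k{\left(S,d \right)} = d d + 21 = d^{2} + 21 = 21 + d^{2}$)
$-29562 - \left(-10029 + k{\left(-120,54 \right)}\right) \left(22402 + 8024\right) = -29562 - \left(-10029 + \left(21 + 54^{2}\right)\right) \left(22402 + 8024\right) = -29562 - \left(-10029 + \left(21 + 2916\right)\right) 30426 = -29562 - \left(-10029 + 2937\right) 30426 = -29562 - \left(-7092\right) 30426 = -29562 - -215781192 = -29562 + 215781192 = 215751630$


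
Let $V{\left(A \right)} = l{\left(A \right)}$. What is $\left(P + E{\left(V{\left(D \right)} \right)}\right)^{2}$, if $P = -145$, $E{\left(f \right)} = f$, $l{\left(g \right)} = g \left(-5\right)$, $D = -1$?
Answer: $19600$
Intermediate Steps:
$l{\left(g \right)} = - 5 g$
$V{\left(A \right)} = - 5 A$
$\left(P + E{\left(V{\left(D \right)} \right)}\right)^{2} = \left(-145 - -5\right)^{2} = \left(-145 + 5\right)^{2} = \left(-140\right)^{2} = 19600$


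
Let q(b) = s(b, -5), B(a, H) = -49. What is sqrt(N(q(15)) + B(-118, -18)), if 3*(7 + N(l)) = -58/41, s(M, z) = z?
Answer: I*sqrt(854358)/123 ≈ 7.5148*I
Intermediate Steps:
q(b) = -5
N(l) = -919/123 (N(l) = -7 + (-58/41)/3 = -7 + (-58*1/41)/3 = -7 + (1/3)*(-58/41) = -7 - 58/123 = -919/123)
sqrt(N(q(15)) + B(-118, -18)) = sqrt(-919/123 - 49) = sqrt(-6946/123) = I*sqrt(854358)/123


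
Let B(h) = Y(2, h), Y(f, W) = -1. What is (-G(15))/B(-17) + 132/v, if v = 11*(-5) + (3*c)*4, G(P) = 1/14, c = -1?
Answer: -1781/938 ≈ -1.8987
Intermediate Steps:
B(h) = -1
G(P) = 1/14
v = -67 (v = 11*(-5) + (3*(-1))*4 = -55 - 3*4 = -55 - 12 = -67)
(-G(15))/B(-17) + 132/v = -1*1/14/(-1) + 132/(-67) = -1/14*(-1) + 132*(-1/67) = 1/14 - 132/67 = -1781/938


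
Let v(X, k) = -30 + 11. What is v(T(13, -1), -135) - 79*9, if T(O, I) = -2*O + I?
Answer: -730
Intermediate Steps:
T(O, I) = I - 2*O
v(X, k) = -19
v(T(13, -1), -135) - 79*9 = -19 - 79*9 = -19 - 711 = -730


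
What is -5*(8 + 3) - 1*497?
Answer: -552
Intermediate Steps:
-5*(8 + 3) - 1*497 = -5*11 - 497 = -55 - 497 = -552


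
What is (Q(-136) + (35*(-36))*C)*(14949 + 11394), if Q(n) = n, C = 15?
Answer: -501465348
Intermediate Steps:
(Q(-136) + (35*(-36))*C)*(14949 + 11394) = (-136 + (35*(-36))*15)*(14949 + 11394) = (-136 - 1260*15)*26343 = (-136 - 18900)*26343 = -19036*26343 = -501465348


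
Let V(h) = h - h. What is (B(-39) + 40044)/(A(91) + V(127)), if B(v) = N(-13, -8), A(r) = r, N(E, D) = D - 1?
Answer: 40035/91 ≈ 439.94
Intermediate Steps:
N(E, D) = -1 + D
B(v) = -9 (B(v) = -1 - 8 = -9)
V(h) = 0
(B(-39) + 40044)/(A(91) + V(127)) = (-9 + 40044)/(91 + 0) = 40035/91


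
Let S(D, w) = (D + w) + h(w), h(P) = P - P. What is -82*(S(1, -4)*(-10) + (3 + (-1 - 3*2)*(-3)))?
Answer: -4428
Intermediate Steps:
h(P) = 0
S(D, w) = D + w (S(D, w) = (D + w) + 0 = D + w)
-82*(S(1, -4)*(-10) + (3 + (-1 - 3*2)*(-3))) = -82*((1 - 4)*(-10) + (3 + (-1 - 3*2)*(-3))) = -82*(-3*(-10) + (3 + (-1 - 6)*(-3))) = -82*(30 + (3 - 7*(-3))) = -82*(30 + (3 + 21)) = -82*(30 + 24) = -82*54 = -4428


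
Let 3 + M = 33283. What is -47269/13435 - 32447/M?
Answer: -401807553/89423360 ≈ -4.4933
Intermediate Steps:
M = 33280 (M = -3 + 33283 = 33280)
-47269/13435 - 32447/M = -47269/13435 - 32447/33280 = -401807553/89423360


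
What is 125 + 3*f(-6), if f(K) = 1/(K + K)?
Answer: 499/4 ≈ 124.75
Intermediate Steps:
f(K) = 1/(2*K)
125 + 3*f(-6) = 125 + 3*((½)/(-6)) = 125 + 3*((½)*(-⅙)) = 125 + 3*(-1/12) = 125 - ¼ = 499/4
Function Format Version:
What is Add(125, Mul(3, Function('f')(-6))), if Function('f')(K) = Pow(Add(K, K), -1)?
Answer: Rational(499, 4) ≈ 124.75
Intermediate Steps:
Function('f')(K) = Mul(Rational(1, 2), Pow(K, -1)) (Function('f')(K) = Pow(Mul(2, K), -1) = Mul(Rational(1, 2), Pow(K, -1)))
Add(125, Mul(3, Function('f')(-6))) = Add(125, Mul(3, Mul(Rational(1, 2), Pow(-6, -1)))) = Add(125, Mul(3, Mul(Rational(1, 2), Rational(-1, 6)))) = Add(125, Mul(3, Rational(-1, 12))) = Add(125, Rational(-1, 4)) = Rational(499, 4)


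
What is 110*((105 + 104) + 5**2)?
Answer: 25740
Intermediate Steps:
110*((105 + 104) + 5**2) = 110*(209 + 25) = 110*234 = 25740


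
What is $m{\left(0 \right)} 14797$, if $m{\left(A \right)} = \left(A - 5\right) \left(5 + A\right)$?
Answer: $-369925$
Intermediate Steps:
$m{\left(A \right)} = \left(-5 + A\right) \left(5 + A\right)$
$m{\left(0 \right)} 14797 = \left(-25 + 0^{2}\right) 14797 = \left(-25 + 0\right) 14797 = \left(-25\right) 14797 = -369925$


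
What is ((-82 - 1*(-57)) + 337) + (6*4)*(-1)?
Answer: 288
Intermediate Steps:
((-82 - 1*(-57)) + 337) + (6*4)*(-1) = ((-82 + 57) + 337) + 24*(-1) = (-25 + 337) - 24 = 312 - 24 = 288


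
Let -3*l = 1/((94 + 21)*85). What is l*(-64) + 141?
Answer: 4134889/29325 ≈ 141.00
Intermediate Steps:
l = -1/29325 (l = -1/(3*(94 + 21)*85) = -1/(3*115*85) = -1/(345*85) = -1/3*1/9775 = -1/29325 ≈ -3.4101e-5)
l*(-64) + 141 = -1/29325*(-64) + 141 = 64/29325 + 141 = 4134889/29325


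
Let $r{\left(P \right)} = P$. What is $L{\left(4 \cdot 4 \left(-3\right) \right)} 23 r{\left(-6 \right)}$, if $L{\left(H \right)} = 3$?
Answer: $-414$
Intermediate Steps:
$L{\left(4 \cdot 4 \left(-3\right) \right)} 23 r{\left(-6 \right)} = 3 \cdot 23 \left(-6\right) = 69 \left(-6\right) = -414$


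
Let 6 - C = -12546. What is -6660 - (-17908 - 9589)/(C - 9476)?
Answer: -20458663/3076 ≈ -6651.1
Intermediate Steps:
C = 12552 (C = 6 - 1*(-12546) = 6 + 12546 = 12552)
-6660 - (-17908 - 9589)/(C - 9476) = -6660 - (-17908 - 9589)/(12552 - 9476) = -6660 - (-27497)/3076 = -6660 - 1*(-27497/3076) = -6660 + 27497/3076 = -20458663/3076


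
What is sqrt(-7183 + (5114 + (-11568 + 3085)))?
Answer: 2*I*sqrt(2638) ≈ 102.72*I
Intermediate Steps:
sqrt(-7183 + (5114 + (-11568 + 3085))) = sqrt(-7183 + (5114 - 8483)) = sqrt(-7183 - 3369) = sqrt(-10552) = 2*I*sqrt(2638)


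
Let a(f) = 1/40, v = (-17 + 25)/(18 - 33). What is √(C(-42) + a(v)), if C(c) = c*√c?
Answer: √(10 - 16800*I*√42)/20 ≈ 11.667 - 11.665*I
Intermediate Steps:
C(c) = c^(3/2)
v = -8/15 (v = 8/(-15) = 8*(-1/15) = -8/15 ≈ -0.53333)
a(f) = 1/40
√(C(-42) + a(v)) = √((-42)^(3/2) + 1/40) = √(-42*I*√42 + 1/40) = √(1/40 - 42*I*√42)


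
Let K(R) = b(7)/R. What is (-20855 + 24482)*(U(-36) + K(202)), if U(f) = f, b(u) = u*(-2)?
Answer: -13213161/101 ≈ -1.3082e+5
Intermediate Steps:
b(u) = -2*u
K(R) = -14/R (K(R) = (-2*7)/R = -14/R)
(-20855 + 24482)*(U(-36) + K(202)) = (-20855 + 24482)*(-36 - 14/202) = 3627*(-36 - 14*1/202) = 3627*(-36 - 7/101) = 3627*(-3643/101) = -13213161/101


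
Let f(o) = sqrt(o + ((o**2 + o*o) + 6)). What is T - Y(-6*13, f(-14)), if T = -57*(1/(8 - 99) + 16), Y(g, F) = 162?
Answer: -97677/91 ≈ -1073.4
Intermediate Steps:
f(o) = sqrt(6 + o + 2*o**2) (f(o) = sqrt(o + ((o**2 + o**2) + 6)) = sqrt(o + (2*o**2 + 6)) = sqrt(o + (6 + 2*o**2)) = sqrt(6 + o + 2*o**2))
T = -82935/91 (T = -57*(1/(-91) + 16) = -57*(-1/91 + 16) = -57*1455/91 = -82935/91 ≈ -911.37)
T - Y(-6*13, f(-14)) = -82935/91 - 1*162 = -82935/91 - 162 = -97677/91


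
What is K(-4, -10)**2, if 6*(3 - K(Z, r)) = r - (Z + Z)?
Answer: 100/9 ≈ 11.111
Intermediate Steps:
K(Z, r) = 3 - r/6 + Z/3 (K(Z, r) = 3 - (r - (Z + Z))/6 = 3 - (r - 2*Z)/6 = 3 + (-r/6 + Z/3) = 3 - r/6 + Z/3)
K(-4, -10)**2 = (3 - 1/6*(-10) + (1/3)*(-4))**2 = (3 + 5/3 - 4/3)**2 = (10/3)**2 = 100/9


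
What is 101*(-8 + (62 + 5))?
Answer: 5959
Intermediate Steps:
101*(-8 + (62 + 5)) = 101*(-8 + 67) = 101*59 = 5959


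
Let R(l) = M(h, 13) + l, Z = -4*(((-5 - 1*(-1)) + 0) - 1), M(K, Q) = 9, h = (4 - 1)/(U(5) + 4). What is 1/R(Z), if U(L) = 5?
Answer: 1/29 ≈ 0.034483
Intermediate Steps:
h = ⅓ (h = (4 - 1)/(5 + 4) = 3/9 = 3*(⅑) = ⅓ ≈ 0.33333)
Z = 20 (Z = -4*(((-5 + 1) + 0) - 1) = -4*((-4 + 0) - 1) = -4*(-4 - 1) = -4*(-5) = 20)
R(l) = 9 + l
1/R(Z) = 1/(9 + 20) = 1/29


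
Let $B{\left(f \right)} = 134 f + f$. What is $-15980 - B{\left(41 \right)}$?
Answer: $-21515$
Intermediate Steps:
$B{\left(f \right)} = 135 f$
$-15980 - B{\left(41 \right)} = -15980 - 135 \cdot 41 = -15980 - 5535 = -21515$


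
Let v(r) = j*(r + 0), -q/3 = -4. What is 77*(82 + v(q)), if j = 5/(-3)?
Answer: 4774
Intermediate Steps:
j = -5/3 (j = 5*(-⅓) = -5/3 ≈ -1.6667)
q = 12 (q = -3*(-4) = 12)
v(r) = -5*r/3 (v(r) = -5*(r + 0)/3 = -5*r/3)
77*(82 + v(q)) = 77*(82 - 5/3*12) = 77*(82 - 20) = 77*62 = 4774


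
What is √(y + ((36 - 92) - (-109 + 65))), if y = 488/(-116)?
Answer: I*√13630/29 ≈ 4.0258*I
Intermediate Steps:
y = -122/29 (y = 488*(-1/116) = -122/29 ≈ -4.2069)
√(y + ((36 - 92) - (-109 + 65))) = √(-122/29 + ((36 - 92) - (-109 + 65))) = √(-122/29 + (-56 - 1*(-44))) = √(-122/29 + (-56 + 44)) = √(-122/29 - 12) = √(-470/29) = I*√13630/29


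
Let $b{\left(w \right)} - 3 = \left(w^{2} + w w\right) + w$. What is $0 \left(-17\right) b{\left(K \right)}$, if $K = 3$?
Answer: $0$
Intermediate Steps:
$b{\left(w \right)} = 3 + w + 2 w^{2}$ ($b{\left(w \right)} = 3 + \left(\left(w^{2} + w w\right) + w\right) = 3 + \left(\left(w^{2} + w^{2}\right) + w\right) = 3 + \left(2 w^{2} + w\right) = 3 + \left(w + 2 w^{2}\right) = 3 + w + 2 w^{2}$)
$0 \left(-17\right) b{\left(K \right)} = 0 \left(-17\right) \left(3 + 3 + 2 \cdot 3^{2}\right) = 0 \left(3 + 3 + 2 \cdot 9\right) = 0 \left(3 + 3 + 18\right) = 0 \cdot 24 = 0$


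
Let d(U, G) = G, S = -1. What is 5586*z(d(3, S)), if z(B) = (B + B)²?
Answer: 22344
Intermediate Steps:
z(B) = 4*B² (z(B) = (2*B)² = 4*B²)
5586*z(d(3, S)) = 5586*(4*(-1)²) = 5586*(4*1) = 5586*4 = 22344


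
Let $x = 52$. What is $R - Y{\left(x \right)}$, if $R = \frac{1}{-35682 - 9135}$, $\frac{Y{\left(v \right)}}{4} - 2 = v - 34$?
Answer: $- \frac{3585361}{44817} \approx -80.0$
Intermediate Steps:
$Y{\left(v \right)} = -128 + 4 v$ ($Y{\left(v \right)} = 8 + 4 \left(v - 34\right) = 8 + 4 \left(-34 + v\right) = 8 + \left(-136 + 4 v\right) = -128 + 4 v$)
$R = - \frac{1}{44817}$ ($R = \frac{1}{-44817} = - \frac{1}{44817} \approx -2.2313 \cdot 10^{-5}$)
$R - Y{\left(x \right)} = - \frac{1}{44817} - \left(-128 + 4 \cdot 52\right) = - \frac{1}{44817} - \left(-128 + 208\right) = - \frac{1}{44817} - 80 = - \frac{3585361}{44817}$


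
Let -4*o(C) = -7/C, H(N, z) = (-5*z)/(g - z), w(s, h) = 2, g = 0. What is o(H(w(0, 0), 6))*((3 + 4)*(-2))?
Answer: -49/10 ≈ -4.9000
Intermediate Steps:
H(N, z) = 5 (H(N, z) = (-5*z)/(0 - z) = (-5*z)/((-z)) = (-5*z)*(-1/z) = 5)
o(C) = 7/(4*C) (o(C) = -(-7)/(4*C) = 7/(4*C))
o(H(w(0, 0), 6))*((3 + 4)*(-2)) = ((7/4)/5)*((3 + 4)*(-2)) = ((7/4)*(⅕))*(7*(-2)) = (7/20)*(-14) = -49/10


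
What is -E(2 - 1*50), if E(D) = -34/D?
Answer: -17/24 ≈ -0.70833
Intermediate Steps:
-E(2 - 1*50) = -(-34)/(2 - 1*50) = -(-34)/(2 - 50) = -(-34)/(-48) = -(-34)*(-1)/48 = -1*17/24 = -17/24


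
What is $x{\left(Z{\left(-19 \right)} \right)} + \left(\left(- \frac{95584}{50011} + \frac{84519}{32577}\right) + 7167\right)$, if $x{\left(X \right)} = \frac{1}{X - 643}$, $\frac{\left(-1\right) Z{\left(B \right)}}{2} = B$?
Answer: $\frac{2354992058239701}{328557016645} \approx 7167.7$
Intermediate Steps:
$Z{\left(B \right)} = - 2 B$
$x{\left(X \right)} = \frac{1}{-643 + X}$
$x{\left(Z{\left(-19 \right)} \right)} + \left(\left(- \frac{95584}{50011} + \frac{84519}{32577}\right) + 7167\right) = \frac{1}{-643 - -38} + \left(\left(- \frac{95584}{50011} + \frac{84519}{32577}\right) + 7167\right) = \frac{1}{-643 + 38} + \left(\left(\left(-95584\right) \frac{1}{50011} + 84519 \cdot \frac{1}{32577}\right) + 7167\right) = \frac{1}{-605} + \left(\left(- \frac{95584}{50011} + \frac{28173}{10859}\right) + 7167\right) = - \frac{1}{605} + \left(\frac{371013247}{543069449} + 7167\right) = - \frac{1}{605} + \frac{3892549754230}{543069449} = \frac{2354992058239701}{328557016645}$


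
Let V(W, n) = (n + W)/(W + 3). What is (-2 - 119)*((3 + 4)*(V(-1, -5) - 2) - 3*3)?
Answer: 5324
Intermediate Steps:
V(W, n) = (W + n)/(3 + W)
(-2 - 119)*((3 + 4)*(V(-1, -5) - 2) - 3*3) = (-2 - 119)*((3 + 4)*((-1 - 5)/(3 - 1) - 2) - 3*3) = -121*(7*(-6/2 - 2) - 9) = -121*(7*((½)*(-6) - 2) - 9) = -121*(7*(-3 - 2) - 9) = -121*(7*(-5) - 9) = -121*(-35 - 9) = -121*(-44) = 5324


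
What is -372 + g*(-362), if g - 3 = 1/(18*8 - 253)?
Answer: -158560/109 ≈ -1454.7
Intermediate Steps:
g = 326/109 (g = 3 + 1/(18*8 - 253) = 3 + 1/(144 - 253) = 3 + 1/(-109) = 3 - 1/109 = 326/109 ≈ 2.9908)
-372 + g*(-362) = -372 + (326/109)*(-362) = -372 - 118012/109 = -158560/109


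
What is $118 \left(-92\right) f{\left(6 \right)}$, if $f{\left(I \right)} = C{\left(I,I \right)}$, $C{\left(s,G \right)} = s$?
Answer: $-65136$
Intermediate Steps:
$f{\left(I \right)} = I$
$118 \left(-92\right) f{\left(6 \right)} = 118 \left(-92\right) 6 = \left(-10856\right) 6 = -65136$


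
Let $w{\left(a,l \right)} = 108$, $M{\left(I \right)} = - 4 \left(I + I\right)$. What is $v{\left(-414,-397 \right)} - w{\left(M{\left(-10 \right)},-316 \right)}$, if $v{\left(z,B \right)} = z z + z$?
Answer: $170874$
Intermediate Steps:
$M{\left(I \right)} = - 8 I$ ($M{\left(I \right)} = - 4 \cdot 2 I = - 8 I$)
$v{\left(z,B \right)} = z + z^{2}$ ($v{\left(z,B \right)} = z^{2} + z = z + z^{2}$)
$v{\left(-414,-397 \right)} - w{\left(M{\left(-10 \right)},-316 \right)} = - 414 \left(1 - 414\right) - 108 = \left(-414\right) \left(-413\right) - 108 = 170982 - 108 = 170874$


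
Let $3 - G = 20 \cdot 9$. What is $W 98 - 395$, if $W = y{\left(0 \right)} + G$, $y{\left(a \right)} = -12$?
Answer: $-18917$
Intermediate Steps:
$G = -177$ ($G = 3 - 20 \cdot 9 = 3 - 180 = -177$)
$W = -189$ ($W = -12 - 177 = -189$)
$W 98 - 395 = \left(-189\right) 98 - 395 = -18522 - 395 = -18917$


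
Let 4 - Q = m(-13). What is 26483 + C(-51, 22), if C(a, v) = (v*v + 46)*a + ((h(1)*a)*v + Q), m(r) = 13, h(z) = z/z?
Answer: -1678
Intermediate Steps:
h(z) = 1
Q = -9 (Q = 4 - 1*13 = 4 - 13 = -9)
C(a, v) = -9 + a*v + a*(46 + v²) (C(a, v) = (v*v + 46)*a + ((1*a)*v - 9) = (v² + 46)*a + (a*v - 9) = (46 + v²)*a + (-9 + a*v) = a*(46 + v²) + (-9 + a*v) = -9 + a*v + a*(46 + v²))
26483 + C(-51, 22) = 26483 + (-9 + 46*(-51) - 51*22 - 51*22²) = 26483 + (-9 - 2346 - 1122 - 51*484) = 26483 + (-9 - 2346 - 1122 - 24684) = 26483 - 28161 = -1678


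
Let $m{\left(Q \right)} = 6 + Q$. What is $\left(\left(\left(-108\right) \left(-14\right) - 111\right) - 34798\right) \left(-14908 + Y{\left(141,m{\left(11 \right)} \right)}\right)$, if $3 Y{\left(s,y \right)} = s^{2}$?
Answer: $276560557$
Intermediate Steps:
$Y{\left(s,y \right)} = \frac{s^{2}}{3}$
$\left(\left(\left(-108\right) \left(-14\right) - 111\right) - 34798\right) \left(-14908 + Y{\left(141,m{\left(11 \right)} \right)}\right) = \left(\left(\left(-108\right) \left(-14\right) - 111\right) - 34798\right) \left(-14908 + \frac{141^{2}}{3}\right) = \left(\left(1512 - 111\right) - 34798\right) \left(-14908 + \frac{1}{3} \cdot 19881\right) = \left(1401 - 34798\right) \left(-14908 + 6627\right) = \left(-33397\right) \left(-8281\right) = 276560557$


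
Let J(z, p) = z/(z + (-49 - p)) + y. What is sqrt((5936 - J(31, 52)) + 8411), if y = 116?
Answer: 3*sqrt(7748230)/70 ≈ 119.30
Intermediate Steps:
J(z, p) = 116 + z/(-49 + z - p) (J(z, p) = z/(z + (-49 - p)) + 116 = z/(-49 + z - p) + 116 = 116 + z/(-49 + z - p))
sqrt((5936 - J(31, 52)) + 8411) = sqrt((5936 - (5684 - 117*31 + 116*52)/(49 + 52 - 1*31)) + 8411) = sqrt((5936 - (5684 - 3627 + 6032)/(49 + 52 - 31)) + 8411) = sqrt((5936 - 8089/70) + 8411) = sqrt(407431/70 + 8411) = sqrt(996201/70) = 3*sqrt(7748230)/70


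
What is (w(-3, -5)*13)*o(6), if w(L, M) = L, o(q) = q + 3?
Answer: -351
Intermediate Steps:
o(q) = 3 + q
(w(-3, -5)*13)*o(6) = (-3*13)*(3 + 6) = -39*9 = -351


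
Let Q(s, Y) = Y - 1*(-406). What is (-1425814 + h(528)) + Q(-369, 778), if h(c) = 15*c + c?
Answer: -1416182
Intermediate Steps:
h(c) = 16*c
Q(s, Y) = 406 + Y (Q(s, Y) = Y + 406 = 406 + Y)
(-1425814 + h(528)) + Q(-369, 778) = (-1425814 + 16*528) + (406 + 778) = (-1425814 + 8448) + 1184 = -1417366 + 1184 = -1416182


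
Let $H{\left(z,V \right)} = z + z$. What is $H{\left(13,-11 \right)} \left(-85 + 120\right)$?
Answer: $910$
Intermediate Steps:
$H{\left(z,V \right)} = 2 z$
$H{\left(13,-11 \right)} \left(-85 + 120\right) = 2 \cdot 13 \left(-85 + 120\right) = 26 \cdot 35 = 910$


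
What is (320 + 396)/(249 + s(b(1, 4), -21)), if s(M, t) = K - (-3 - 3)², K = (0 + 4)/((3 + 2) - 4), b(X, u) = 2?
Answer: 716/217 ≈ 3.2995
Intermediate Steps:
K = 4 (K = 4/(5 - 4) = 4/1 = 4*1 = 4)
s(M, t) = -32 (s(M, t) = 4 - (-3 - 3)² = 4 - 1*(-6)² = 4 - 1*36 = 4 - 36 = -32)
(320 + 396)/(249 + s(b(1, 4), -21)) = (320 + 396)/(249 - 32) = 716/217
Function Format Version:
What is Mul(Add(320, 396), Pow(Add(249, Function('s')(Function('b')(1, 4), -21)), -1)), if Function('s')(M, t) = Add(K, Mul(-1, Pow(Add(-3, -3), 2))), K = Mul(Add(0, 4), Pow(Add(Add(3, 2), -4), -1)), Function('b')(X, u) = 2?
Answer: Rational(716, 217) ≈ 3.2995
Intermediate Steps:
K = 4 (K = Mul(4, Pow(Add(5, -4), -1)) = Mul(4, Pow(1, -1)) = Mul(4, 1) = 4)
Function('s')(M, t) = -32 (Function('s')(M, t) = Add(4, Mul(-1, Pow(Add(-3, -3), 2))) = Add(4, Mul(-1, Pow(-6, 2))) = Add(4, Mul(-1, 36)) = Add(4, -36) = -32)
Mul(Add(320, 396), Pow(Add(249, Function('s')(Function('b')(1, 4), -21)), -1)) = Mul(Add(320, 396), Pow(Add(249, -32), -1)) = Mul(716, Pow(217, -1)) = Mul(716, Rational(1, 217)) = Rational(716, 217)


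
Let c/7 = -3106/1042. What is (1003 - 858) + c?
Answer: 64674/521 ≈ 124.13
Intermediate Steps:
c = -10871/521 (c = 7*(-3106/1042) = 7*(-3106*1/1042) = 7*(-1553/521) = -10871/521 ≈ -20.866)
(1003 - 858) + c = (1003 - 858) - 10871/521 = 145 - 10871/521 = 64674/521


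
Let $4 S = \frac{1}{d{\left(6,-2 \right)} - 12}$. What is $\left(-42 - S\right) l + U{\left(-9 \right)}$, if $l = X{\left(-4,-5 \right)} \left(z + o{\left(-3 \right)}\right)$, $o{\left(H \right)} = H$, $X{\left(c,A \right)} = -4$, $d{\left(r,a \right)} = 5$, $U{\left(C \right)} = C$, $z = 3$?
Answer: $-9$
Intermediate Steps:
$S = - \frac{1}{28}$ ($S = \frac{1}{4 \left(5 - 12\right)} = \frac{1}{4 \left(-7\right)} = \frac{1}{4} \left(- \frac{1}{7}\right) = - \frac{1}{28} \approx -0.035714$)
$l = 0$ ($l = - 4 \left(3 - 3\right) = \left(-4\right) 0 = 0$)
$\left(-42 - S\right) l + U{\left(-9 \right)} = \left(-42 - - \frac{1}{28}\right) 0 - 9 = \left(-42 + \frac{1}{28}\right) 0 - 9 = \left(- \frac{1175}{28}\right) 0 - 9 = 0 - 9 = -9$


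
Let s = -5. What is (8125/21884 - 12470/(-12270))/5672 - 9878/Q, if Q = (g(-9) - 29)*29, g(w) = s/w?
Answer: 211566996370871/17667108663936 ≈ 11.975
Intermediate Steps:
g(w) = -5/w
Q = -7424/9 (Q = (-5/(-9) - 29)*29 = (-5*(-1/9) - 29)*29 = (5/9 - 29)*29 = -256/9*29 = -7424/9 ≈ -824.89)
(8125/21884 - 12470/(-12270))/5672 - 9878/Q = (8125/21884 - 12470/(-12270))/5672 - 9878/(-7424/9) = (8125*(1/21884) - 12470*(-1/12270))*(1/5672) - 9878*(-9/7424) = (8125/21884 + 1247/1227)*(1/5672) + 44451/3712 = (37258723/26851668)*(1/5672) + 44451/3712 = 37258723/152302660896 + 44451/3712 = 211566996370871/17667108663936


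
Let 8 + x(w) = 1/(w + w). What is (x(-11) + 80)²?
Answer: 2505889/484 ≈ 5177.5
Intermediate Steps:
x(w) = -8 + 1/(2*w) (x(w) = -8 + 1/(w + w) = -8 + 1/(2*w))
(x(-11) + 80)² = ((-8 + (½)/(-11)) + 80)² = ((-8 + (½)*(-1/11)) + 80)² = ((-8 - 1/22) + 80)² = (-177/22 + 80)² = (1583/22)² = 2505889/484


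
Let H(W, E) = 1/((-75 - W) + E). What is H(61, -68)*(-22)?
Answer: 11/102 ≈ 0.10784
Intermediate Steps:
H(W, E) = 1/(-75 + E - W)
H(61, -68)*(-22) = -22/(-75 - 68 - 1*61) = -22/(-75 - 68 - 61) = -22/(-204) = -1/204*(-22) = 11/102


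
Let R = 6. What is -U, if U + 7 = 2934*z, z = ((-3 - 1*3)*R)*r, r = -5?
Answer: -528113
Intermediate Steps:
z = 180 (z = ((-3 - 1*3)*6)*(-5) = ((-3 - 3)*6)*(-5) = -6*6*(-5) = -36*(-5) = 180)
U = 528113 (U = -7 + 2934*180 = -7 + 528120 = 528113)
-U = -1*528113 = -528113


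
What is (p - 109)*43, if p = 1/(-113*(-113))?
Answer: -59848260/12769 ≈ -4687.0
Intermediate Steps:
p = 1/12769 (p = -1/113*(-1/113) = 1/12769 ≈ 7.8315e-5)
(p - 109)*43 = (1/12769 - 109)*43 = -1391820/12769*43 = -59848260/12769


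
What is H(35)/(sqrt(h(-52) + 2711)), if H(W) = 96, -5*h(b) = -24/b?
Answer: 96*sqrt(11453585)/176209 ≈ 1.8438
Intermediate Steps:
h(b) = 24/(5*b) (h(b) = -(-24)/(5*b) = 24/(5*b))
H(35)/(sqrt(h(-52) + 2711)) = 96/(sqrt((24/5)/(-52) + 2711)) = 96/(sqrt((24/5)*(-1/52) + 2711)) = 96/(sqrt(-6/65 + 2711)) = 96/(sqrt(176209/65)) = 96/((sqrt(11453585)/65)) = 96*(sqrt(11453585)/176209) = 96*sqrt(11453585)/176209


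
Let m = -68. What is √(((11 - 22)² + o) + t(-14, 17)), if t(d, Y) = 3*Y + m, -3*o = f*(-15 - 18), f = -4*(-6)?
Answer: 4*√23 ≈ 19.183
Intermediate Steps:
f = 24
o = 264 (o = -8*(-15 - 18) = -8*(-33) = -⅓*(-792) = 264)
t(d, Y) = -68 + 3*Y (t(d, Y) = 3*Y - 68 = -68 + 3*Y)
√(((11 - 22)² + o) + t(-14, 17)) = √(((11 - 22)² + 264) + (-68 + 3*17)) = √(((-11)² + 264) + (-68 + 51)) = √((121 + 264) - 17) = √(385 - 17) = √368 = 4*√23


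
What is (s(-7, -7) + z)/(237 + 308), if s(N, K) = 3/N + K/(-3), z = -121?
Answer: -2501/11445 ≈ -0.21852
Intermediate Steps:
s(N, K) = 3/N - K/3 (s(N, K) = 3/N + K*(-1/3) = 3/N - K/3)
(s(-7, -7) + z)/(237 + 308) = ((3/(-7) - 1/3*(-7)) - 121)/(237 + 308) = ((3*(-1/7) + 7/3) - 121)/545 = ((-3/7 + 7/3) - 121)*(1/545) = (40/21 - 121)*(1/545) = -2501/21*1/545 = -2501/11445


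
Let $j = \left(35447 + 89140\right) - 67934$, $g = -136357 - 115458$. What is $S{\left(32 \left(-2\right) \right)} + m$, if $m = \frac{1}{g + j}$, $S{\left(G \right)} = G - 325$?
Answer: $- \frac{75918019}{195162} \approx -389.0$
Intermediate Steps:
$g = -251815$
$S{\left(G \right)} = -325 + G$ ($S{\left(G \right)} = G - 325 = -325 + G$)
$j = 56653$ ($j = 124587 - 67934 = 56653$)
$m = - \frac{1}{195162}$ ($m = \frac{1}{-251815 + 56653} = \frac{1}{-195162} = - \frac{1}{195162} \approx -5.1239 \cdot 10^{-6}$)
$S{\left(32 \left(-2\right) \right)} + m = \left(-325 + 32 \left(-2\right)\right) - \frac{1}{195162} = \left(-325 - 64\right) - \frac{1}{195162} = -389 - \frac{1}{195162} = - \frac{75918019}{195162}$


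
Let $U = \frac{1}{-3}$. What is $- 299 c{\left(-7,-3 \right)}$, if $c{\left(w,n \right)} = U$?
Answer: $\frac{299}{3} \approx 99.667$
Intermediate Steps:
$U = - \frac{1}{3} \approx -0.33333$
$c{\left(w,n \right)} = - \frac{1}{3}$
$- 299 c{\left(-7,-3 \right)} = \left(-299\right) \left(- \frac{1}{3}\right) = \frac{299}{3}$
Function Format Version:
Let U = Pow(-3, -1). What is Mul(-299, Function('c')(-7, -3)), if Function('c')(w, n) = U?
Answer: Rational(299, 3) ≈ 99.667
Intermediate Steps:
U = Rational(-1, 3) ≈ -0.33333
Function('c')(w, n) = Rational(-1, 3)
Mul(-299, Function('c')(-7, -3)) = Mul(-299, Rational(-1, 3)) = Rational(299, 3)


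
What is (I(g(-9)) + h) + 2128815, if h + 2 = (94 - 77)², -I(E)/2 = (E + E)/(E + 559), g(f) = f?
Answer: 585503068/275 ≈ 2.1291e+6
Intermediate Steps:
I(E) = -4*E/(559 + E) (I(E) = -2*(E + E)/(E + 559) = -2*2*E/(559 + E) = -4*E/(559 + E))
h = 287 (h = -2 + (94 - 77)² = -2 + 17² = -2 + 289 = 287)
(I(g(-9)) + h) + 2128815 = (-4*(-9)/(559 - 9) + 287) + 2128815 = (-4*(-9)/550 + 287) + 2128815 = (-4*(-9)*1/550 + 287) + 2128815 = (18/275 + 287) + 2128815 = 78943/275 + 2128815 = 585503068/275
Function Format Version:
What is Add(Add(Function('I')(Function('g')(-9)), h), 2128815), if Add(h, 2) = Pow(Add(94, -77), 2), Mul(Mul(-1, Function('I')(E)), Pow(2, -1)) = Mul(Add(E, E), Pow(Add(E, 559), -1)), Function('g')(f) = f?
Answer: Rational(585503068, 275) ≈ 2.1291e+6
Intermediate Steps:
Function('I')(E) = Mul(-4, E, Pow(Add(559, E), -1)) (Function('I')(E) = Mul(-2, Mul(Add(E, E), Pow(Add(E, 559), -1))) = Mul(-2, Mul(Mul(2, E), Pow(Add(559, E), -1))) = Mul(-2, Mul(2, E, Pow(Add(559, E), -1))) = Mul(-4, E, Pow(Add(559, E), -1)))
h = 287 (h = Add(-2, Pow(Add(94, -77), 2)) = Add(-2, Pow(17, 2)) = Add(-2, 289) = 287)
Add(Add(Function('I')(Function('g')(-9)), h), 2128815) = Add(Add(Mul(-4, -9, Pow(Add(559, -9), -1)), 287), 2128815) = Add(Add(Mul(-4, -9, Pow(550, -1)), 287), 2128815) = Add(Add(Mul(-4, -9, Rational(1, 550)), 287), 2128815) = Add(Add(Rational(18, 275), 287), 2128815) = Add(Rational(78943, 275), 2128815) = Rational(585503068, 275)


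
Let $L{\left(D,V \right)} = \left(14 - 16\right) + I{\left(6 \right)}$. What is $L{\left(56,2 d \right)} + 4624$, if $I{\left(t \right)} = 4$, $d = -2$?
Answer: $4626$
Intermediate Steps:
$L{\left(D,V \right)} = 2$ ($L{\left(D,V \right)} = \left(14 - 16\right) + 4 = -2 + 4 = 2$)
$L{\left(56,2 d \right)} + 4624 = 2 + 4624 = 4626$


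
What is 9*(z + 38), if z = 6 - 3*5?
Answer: 261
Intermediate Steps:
z = -9 (z = 6 - 15 = -9)
9*(z + 38) = 9*(-9 + 38) = 9*29 = 261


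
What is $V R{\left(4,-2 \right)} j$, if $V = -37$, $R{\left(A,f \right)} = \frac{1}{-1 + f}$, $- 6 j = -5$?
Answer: $\frac{185}{18} \approx 10.278$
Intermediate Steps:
$j = \frac{5}{6}$ ($j = \left(- \frac{1}{6}\right) \left(-5\right) = \frac{5}{6} \approx 0.83333$)
$V R{\left(4,-2 \right)} j = - \frac{37}{-1 - 2} \cdot \frac{5}{6} = - \frac{37}{-3} \cdot \frac{5}{6} = \left(-37\right) \left(- \frac{1}{3}\right) \frac{5}{6} = \frac{37}{3} \cdot \frac{5}{6} = \frac{185}{18}$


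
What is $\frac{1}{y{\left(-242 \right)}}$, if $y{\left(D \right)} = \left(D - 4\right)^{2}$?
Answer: $\frac{1}{60516} \approx 1.6525 \cdot 10^{-5}$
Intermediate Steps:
$y{\left(D \right)} = \left(-4 + D\right)^{2}$
$\frac{1}{y{\left(-242 \right)}} = \frac{1}{\left(-4 - 242\right)^{2}} = \frac{1}{\left(-246\right)^{2}} = \frac{1}{60516}$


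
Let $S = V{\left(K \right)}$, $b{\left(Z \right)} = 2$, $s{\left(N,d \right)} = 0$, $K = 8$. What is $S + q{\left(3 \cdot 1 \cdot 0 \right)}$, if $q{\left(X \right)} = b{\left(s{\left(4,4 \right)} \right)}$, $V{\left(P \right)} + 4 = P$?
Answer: $6$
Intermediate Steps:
$V{\left(P \right)} = -4 + P$
$S = 4$ ($S = -4 + 8 = 4$)
$q{\left(X \right)} = 2$
$S + q{\left(3 \cdot 1 \cdot 0 \right)} = 4 + 2 = 6$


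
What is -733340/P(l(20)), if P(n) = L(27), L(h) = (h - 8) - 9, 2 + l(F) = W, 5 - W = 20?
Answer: -73334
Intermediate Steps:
W = -15 (W = 5 - 1*20 = 5 - 20 = -15)
l(F) = -17 (l(F) = -2 - 15 = -17)
L(h) = -17 + h (L(h) = (-8 + h) - 9 = -17 + h)
P(n) = 10 (P(n) = -17 + 27 = 10)
-733340/P(l(20)) = -733340/10 = -733340*1/10 = -73334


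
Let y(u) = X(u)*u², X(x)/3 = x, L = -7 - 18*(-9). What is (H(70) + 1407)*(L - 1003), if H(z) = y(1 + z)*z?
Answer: -63737984016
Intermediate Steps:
L = 155 (L = -7 + 162 = 155)
X(x) = 3*x
y(u) = 3*u³ (y(u) = (3*u)*u² = 3*u³)
H(z) = 3*z*(1 + z)³ (H(z) = (3*(1 + z)³)*z = 3*z*(1 + z)³)
(H(70) + 1407)*(L - 1003) = (3*70*(1 + 70)³ + 1407)*(155 - 1003) = (3*70*71³ + 1407)*(-848) = (3*70*357911 + 1407)*(-848) = (75161310 + 1407)*(-848) = 75162717*(-848) = -63737984016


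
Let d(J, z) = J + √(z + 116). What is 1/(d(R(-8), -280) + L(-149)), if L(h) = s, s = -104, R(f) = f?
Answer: -28/3177 - I*√41/6354 ≈ -0.0088134 - 0.0010077*I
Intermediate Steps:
d(J, z) = J + √(116 + z)
L(h) = -104
1/(d(R(-8), -280) + L(-149)) = 1/((-8 + √(116 - 280)) - 104) = 1/((-8 + √(-164)) - 104) = 1/((-8 + 2*I*√41) - 104) = 1/(-112 + 2*I*√41)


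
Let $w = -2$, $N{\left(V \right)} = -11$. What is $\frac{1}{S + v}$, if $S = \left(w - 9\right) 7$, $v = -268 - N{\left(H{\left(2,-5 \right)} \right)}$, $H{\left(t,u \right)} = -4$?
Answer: $- \frac{1}{334} \approx -0.002994$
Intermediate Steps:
$v = -257$ ($v = -268 - -11 = -268 + 11 = -257$)
$S = -77$ ($S = \left(-2 - 9\right) 7 = \left(-11\right) 7 = -77$)
$\frac{1}{S + v} = \frac{1}{-77 - 257} = \frac{1}{-334} = - \frac{1}{334}$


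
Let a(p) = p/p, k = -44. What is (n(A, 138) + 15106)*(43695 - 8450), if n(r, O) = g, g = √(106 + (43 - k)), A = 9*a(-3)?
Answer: 532410970 + 35245*√193 ≈ 5.3290e+8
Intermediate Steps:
a(p) = 1
A = 9 (A = 9*1 = 9)
g = √193 (g = √(106 + (43 - 1*(-44))) = √(106 + (43 + 44)) = √(106 + 87) = √193 ≈ 13.892)
n(r, O) = √193
(n(A, 138) + 15106)*(43695 - 8450) = (√193 + 15106)*(43695 - 8450) = (15106 + √193)*35245 = 532410970 + 35245*√193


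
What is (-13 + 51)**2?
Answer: 1444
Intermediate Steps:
(-13 + 51)**2 = 38**2 = 1444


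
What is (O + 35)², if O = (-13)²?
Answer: 41616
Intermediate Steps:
O = 169
(O + 35)² = (169 + 35)² = 204² = 41616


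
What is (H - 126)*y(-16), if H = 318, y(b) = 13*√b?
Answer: 9984*I ≈ 9984.0*I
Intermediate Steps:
(H - 126)*y(-16) = (318 - 126)*(13*√(-16)) = 192*(13*(4*I)) = 192*(52*I) = 9984*I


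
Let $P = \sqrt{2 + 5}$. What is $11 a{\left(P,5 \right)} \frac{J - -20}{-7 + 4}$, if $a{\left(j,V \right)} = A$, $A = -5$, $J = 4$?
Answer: $440$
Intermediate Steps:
$P = \sqrt{7} \approx 2.6458$
$a{\left(j,V \right)} = -5$
$11 a{\left(P,5 \right)} \frac{J - -20}{-7 + 4} = 11 \left(-5\right) \frac{4 - -20}{-7 + 4} = - 55 \frac{4 + 20}{-3} = - 55 \cdot 24 \left(- \frac{1}{3}\right) = \left(-55\right) \left(-8\right) = 440$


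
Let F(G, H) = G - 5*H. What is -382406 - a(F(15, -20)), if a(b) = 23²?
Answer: -382935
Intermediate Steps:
a(b) = 529
-382406 - a(F(15, -20)) = -382406 - 1*529 = -382406 - 529 = -382935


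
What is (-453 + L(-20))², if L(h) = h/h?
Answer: 204304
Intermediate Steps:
L(h) = 1
(-453 + L(-20))² = (-453 + 1)² = (-452)² = 204304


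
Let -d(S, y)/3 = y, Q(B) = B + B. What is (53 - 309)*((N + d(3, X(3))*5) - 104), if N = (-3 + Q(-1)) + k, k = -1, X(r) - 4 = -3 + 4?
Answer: 47360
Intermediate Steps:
Q(B) = 2*B
X(r) = 5 (X(r) = 4 + (-3 + 4) = 4 + 1 = 5)
d(S, y) = -3*y
N = -6 (N = (-3 + 2*(-1)) - 1 = (-3 - 2) - 1 = -5 - 1 = -6)
(53 - 309)*((N + d(3, X(3))*5) - 104) = (53 - 309)*((-6 - 3*5*5) - 104) = -256*((-6 - 15*5) - 104) = -256*((-6 - 75) - 104) = -256*(-81 - 104) = -256*(-185) = 47360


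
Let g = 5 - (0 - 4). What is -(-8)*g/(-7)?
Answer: -72/7 ≈ -10.286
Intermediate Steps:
g = 9 (g = 5 - 1*(-4) = 5 + 4 = 9)
-(-8)*g/(-7) = -(-8)*9/(-7) = -8*(-9)*(-⅐) = 72*(-⅐) = -72/7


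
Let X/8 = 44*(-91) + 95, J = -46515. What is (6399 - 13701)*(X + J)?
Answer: 568000674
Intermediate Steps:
X = -31272 (X = 8*(44*(-91) + 95) = 8*(-4004 + 95) = 8*(-3909) = -31272)
(6399 - 13701)*(X + J) = (6399 - 13701)*(-31272 - 46515) = -7302*(-77787) = 568000674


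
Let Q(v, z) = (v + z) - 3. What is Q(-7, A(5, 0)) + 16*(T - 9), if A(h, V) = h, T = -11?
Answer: -325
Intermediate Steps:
Q(v, z) = -3 + v + z
Q(-7, A(5, 0)) + 16*(T - 9) = (-3 - 7 + 5) + 16*(-11 - 9) = -5 + 16*(-20) = -5 - 320 = -325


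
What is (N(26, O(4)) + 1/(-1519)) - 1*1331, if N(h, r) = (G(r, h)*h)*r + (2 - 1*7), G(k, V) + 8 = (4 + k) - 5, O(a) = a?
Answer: -2819265/1519 ≈ -1856.0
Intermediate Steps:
G(k, V) = -9 + k (G(k, V) = -8 + ((4 + k) - 5) = -8 + (-1 + k) = -9 + k)
N(h, r) = -5 + h*r*(-9 + r) (N(h, r) = ((-9 + r)*h)*r + (2 - 1*7) = (h*(-9 + r))*r + (2 - 7) = h*r*(-9 + r) - 5 = -5 + h*r*(-9 + r))
(N(26, O(4)) + 1/(-1519)) - 1*1331 = ((-5 + 26*4*(-9 + 4)) + 1/(-1519)) - 1*1331 = ((-5 + 26*4*(-5)) - 1/1519) - 1331 = ((-5 - 520) - 1/1519) - 1331 = (-525 - 1/1519) - 1331 = -797476/1519 - 1331 = -2819265/1519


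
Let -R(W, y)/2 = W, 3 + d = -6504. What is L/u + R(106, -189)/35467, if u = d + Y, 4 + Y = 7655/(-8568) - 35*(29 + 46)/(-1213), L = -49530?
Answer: 18242809464713972/2399538091594313 ≈ 7.6026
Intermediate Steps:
d = -6507 (d = -3 - 6504 = -6507)
Y = -28366451/10392984 (Y = -4 + (7655/(-8568) - 35*(29 + 46)/(-1213)) = -4 + (7655*(-1/8568) - 35*75*(-1/1213)) = -4 + (-7655/8568 - 2625*(-1/1213)) = -4 + (-7655/8568 + 2625/1213) = -4 + 13205485/10392984 = -28366451/10392984 ≈ -2.7294)
R(W, y) = -2*W
u = -67655513339/10392984 (u = -6507 - 28366451/10392984 = -67655513339/10392984 ≈ -6509.7)
L/u + R(106, -189)/35467 = -49530/(-67655513339/10392984) - 2*106/35467 = -49530*(-10392984/67655513339) - 212*1/35467 = 514764497520/67655513339 - 212/35467 = 18242809464713972/2399538091594313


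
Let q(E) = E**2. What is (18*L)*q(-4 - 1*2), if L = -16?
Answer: -10368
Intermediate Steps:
(18*L)*q(-4 - 1*2) = (18*(-16))*(-4 - 1*2)**2 = -288*(-4 - 2)**2 = -288*(-6)**2 = -288*36 = -10368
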